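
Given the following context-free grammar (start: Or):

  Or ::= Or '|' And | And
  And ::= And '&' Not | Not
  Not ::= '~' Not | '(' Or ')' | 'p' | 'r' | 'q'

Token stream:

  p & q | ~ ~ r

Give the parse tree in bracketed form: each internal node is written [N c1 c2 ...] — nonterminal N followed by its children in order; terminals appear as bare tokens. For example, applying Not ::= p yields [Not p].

Or
Or | And
And | And
And & Not | And
Not & Not | And
p & Not | And
p & q | And
p & q | Not
p & q | ~ Not
p & q | ~ ~ Not
p & q | ~ ~ r

[Or [Or [And [And [Not p]] & [Not q]]] | [And [Not ~ [Not ~ [Not r]]]]]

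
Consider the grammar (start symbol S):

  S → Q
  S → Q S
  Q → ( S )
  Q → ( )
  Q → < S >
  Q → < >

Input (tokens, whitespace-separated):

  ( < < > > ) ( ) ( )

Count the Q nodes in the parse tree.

[S [Q ( [S [Q < [S [Q < >]] >]] )] [S [Q ( )] [S [Q ( )]]]]

5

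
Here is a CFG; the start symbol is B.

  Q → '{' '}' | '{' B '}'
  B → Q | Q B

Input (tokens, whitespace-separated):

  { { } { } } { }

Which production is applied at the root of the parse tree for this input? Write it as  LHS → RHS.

B → Q B

[B [Q { [B [Q { }] [B [Q { }]]] }] [B [Q { }]]]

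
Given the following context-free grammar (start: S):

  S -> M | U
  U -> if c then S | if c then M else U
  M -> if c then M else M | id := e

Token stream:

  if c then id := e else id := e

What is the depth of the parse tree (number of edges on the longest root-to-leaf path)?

[S [M if c then [M id := e] else [M id := e]]]

3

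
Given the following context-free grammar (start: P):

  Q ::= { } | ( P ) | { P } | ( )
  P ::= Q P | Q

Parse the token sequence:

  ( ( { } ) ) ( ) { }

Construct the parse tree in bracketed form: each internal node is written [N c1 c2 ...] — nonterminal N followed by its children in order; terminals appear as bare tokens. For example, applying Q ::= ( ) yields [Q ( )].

P
Q P
( P ) P
( Q ) P
( ( P ) ) P
( ( Q ) ) P
( ( { } ) ) P
( ( { } ) ) Q P
( ( { } ) ) ( ) P
( ( { } ) ) ( ) Q
( ( { } ) ) ( ) { }

[P [Q ( [P [Q ( [P [Q { }]] )]] )] [P [Q ( )] [P [Q { }]]]]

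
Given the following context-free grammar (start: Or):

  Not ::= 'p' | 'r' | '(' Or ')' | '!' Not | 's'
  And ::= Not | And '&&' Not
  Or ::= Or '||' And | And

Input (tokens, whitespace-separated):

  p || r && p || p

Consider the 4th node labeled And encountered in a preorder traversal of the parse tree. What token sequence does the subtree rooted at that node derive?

p

[Or [Or [Or [And [Not p]]] || [And [And [Not r]] && [Not p]]] || [And [Not p]]]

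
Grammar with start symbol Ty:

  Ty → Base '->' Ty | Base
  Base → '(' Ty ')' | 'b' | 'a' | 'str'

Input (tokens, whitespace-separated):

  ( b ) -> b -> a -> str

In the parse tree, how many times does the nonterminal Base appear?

[Ty [Base ( [Ty [Base b]] )] -> [Ty [Base b] -> [Ty [Base a] -> [Ty [Base str]]]]]

5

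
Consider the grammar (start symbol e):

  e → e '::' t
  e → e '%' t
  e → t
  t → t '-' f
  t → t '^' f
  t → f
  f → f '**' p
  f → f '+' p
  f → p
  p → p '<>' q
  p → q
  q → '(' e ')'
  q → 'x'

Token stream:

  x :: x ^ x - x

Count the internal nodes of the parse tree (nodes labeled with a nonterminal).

[e [e [t [f [p [q x]]]]] :: [t [t [t [f [p [q x]]]] ^ [f [p [q x]]]] - [f [p [q x]]]]]

18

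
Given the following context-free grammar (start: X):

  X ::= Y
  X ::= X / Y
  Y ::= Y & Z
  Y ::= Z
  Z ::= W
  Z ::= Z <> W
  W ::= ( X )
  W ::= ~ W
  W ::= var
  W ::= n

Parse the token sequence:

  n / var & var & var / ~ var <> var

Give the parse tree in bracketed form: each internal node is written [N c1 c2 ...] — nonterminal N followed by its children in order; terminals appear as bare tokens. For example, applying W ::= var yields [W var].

X
X / Y
X / Y / Y
Y / Y / Y
Z / Y / Y
W / Y / Y
n / Y / Y
n / Y & Z / Y
n / Y & Z & Z / Y
n / Z & Z & Z / Y
n / W & Z & Z / Y
n / var & Z & Z / Y
n / var & W & Z / Y
n / var & var & Z / Y
n / var & var & W / Y
n / var & var & var / Y
n / var & var & var / Z
n / var & var & var / Z <> W
n / var & var & var / W <> W
n / var & var & var / ~ W <> W
n / var & var & var / ~ var <> W
n / var & var & var / ~ var <> var

[X [X [X [Y [Z [W n]]]] / [Y [Y [Y [Z [W var]]] & [Z [W var]]] & [Z [W var]]]] / [Y [Z [Z [W ~ [W var]]] <> [W var]]]]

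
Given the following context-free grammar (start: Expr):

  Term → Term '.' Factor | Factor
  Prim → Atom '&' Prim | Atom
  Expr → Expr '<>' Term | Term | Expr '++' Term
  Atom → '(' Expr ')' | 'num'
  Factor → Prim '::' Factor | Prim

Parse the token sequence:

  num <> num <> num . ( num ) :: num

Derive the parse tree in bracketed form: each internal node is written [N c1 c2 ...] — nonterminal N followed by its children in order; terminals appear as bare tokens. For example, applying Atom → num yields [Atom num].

[Expr [Expr [Expr [Term [Factor [Prim [Atom num]]]]] <> [Term [Factor [Prim [Atom num]]]]] <> [Term [Term [Factor [Prim [Atom num]]]] . [Factor [Prim [Atom ( [Expr [Term [Factor [Prim [Atom num]]]]] )]] :: [Factor [Prim [Atom num]]]]]]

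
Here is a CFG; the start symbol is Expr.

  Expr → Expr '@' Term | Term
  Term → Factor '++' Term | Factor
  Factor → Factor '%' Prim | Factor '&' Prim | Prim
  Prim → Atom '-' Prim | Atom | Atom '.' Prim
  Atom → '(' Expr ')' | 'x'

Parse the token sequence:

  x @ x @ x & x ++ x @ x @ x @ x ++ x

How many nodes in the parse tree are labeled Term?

[Expr [Expr [Expr [Expr [Expr [Expr [Term [Factor [Prim [Atom x]]]]] @ [Term [Factor [Prim [Atom x]]]]] @ [Term [Factor [Factor [Prim [Atom x]]] & [Prim [Atom x]]] ++ [Term [Factor [Prim [Atom x]]]]]] @ [Term [Factor [Prim [Atom x]]]]] @ [Term [Factor [Prim [Atom x]]]]] @ [Term [Factor [Prim [Atom x]]] ++ [Term [Factor [Prim [Atom x]]]]]]

8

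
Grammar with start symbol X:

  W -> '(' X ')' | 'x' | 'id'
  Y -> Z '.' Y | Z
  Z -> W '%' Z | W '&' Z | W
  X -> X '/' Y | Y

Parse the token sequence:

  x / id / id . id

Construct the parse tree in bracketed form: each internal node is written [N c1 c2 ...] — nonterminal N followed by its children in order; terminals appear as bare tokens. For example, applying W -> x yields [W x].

[X [X [X [Y [Z [W x]]]] / [Y [Z [W id]]]] / [Y [Z [W id]] . [Y [Z [W id]]]]]

X
X / Y
X / Y / Y
Y / Y / Y
Z / Y / Y
W / Y / Y
x / Y / Y
x / Z / Y
x / W / Y
x / id / Y
x / id / Z . Y
x / id / W . Y
x / id / id . Y
x / id / id . Z
x / id / id . W
x / id / id . id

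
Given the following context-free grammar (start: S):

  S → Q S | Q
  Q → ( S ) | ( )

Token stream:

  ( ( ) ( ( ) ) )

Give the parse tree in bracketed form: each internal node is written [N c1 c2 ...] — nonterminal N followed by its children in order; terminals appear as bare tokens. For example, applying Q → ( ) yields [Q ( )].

S
Q
( S )
( Q S )
( ( ) S )
( ( ) Q )
( ( ) ( S ) )
( ( ) ( Q ) )
( ( ) ( ( ) ) )

[S [Q ( [S [Q ( )] [S [Q ( [S [Q ( )]] )]]] )]]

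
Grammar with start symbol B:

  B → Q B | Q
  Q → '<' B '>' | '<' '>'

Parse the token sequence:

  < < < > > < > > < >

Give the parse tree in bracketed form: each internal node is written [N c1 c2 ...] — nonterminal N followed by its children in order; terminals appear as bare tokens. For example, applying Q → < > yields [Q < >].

[B [Q < [B [Q < [B [Q < >]] >] [B [Q < >]]] >] [B [Q < >]]]

B
Q B
< B > B
< Q B > B
< < B > B > B
< < Q > B > B
< < < > > B > B
< < < > > Q > B
< < < > > < > > B
< < < > > < > > Q
< < < > > < > > < >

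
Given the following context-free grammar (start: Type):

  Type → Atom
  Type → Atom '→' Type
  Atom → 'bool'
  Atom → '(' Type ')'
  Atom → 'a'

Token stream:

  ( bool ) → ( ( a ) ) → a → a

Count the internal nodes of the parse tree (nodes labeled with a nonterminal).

14

[Type [Atom ( [Type [Atom bool]] )] → [Type [Atom ( [Type [Atom ( [Type [Atom a]] )]] )] → [Type [Atom a] → [Type [Atom a]]]]]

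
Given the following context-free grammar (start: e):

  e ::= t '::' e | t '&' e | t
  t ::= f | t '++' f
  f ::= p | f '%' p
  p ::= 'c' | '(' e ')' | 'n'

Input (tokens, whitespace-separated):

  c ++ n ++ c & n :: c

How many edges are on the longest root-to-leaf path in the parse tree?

6

[e [t [t [t [f [p c]]] ++ [f [p n]]] ++ [f [p c]]] & [e [t [f [p n]]] :: [e [t [f [p c]]]]]]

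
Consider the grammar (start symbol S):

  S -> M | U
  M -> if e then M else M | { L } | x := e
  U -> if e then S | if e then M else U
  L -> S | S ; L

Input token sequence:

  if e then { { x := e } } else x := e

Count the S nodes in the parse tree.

[S [M if e then [M { [L [S [M { [L [S [M x := e]]] }]]] }] else [M x := e]]]

3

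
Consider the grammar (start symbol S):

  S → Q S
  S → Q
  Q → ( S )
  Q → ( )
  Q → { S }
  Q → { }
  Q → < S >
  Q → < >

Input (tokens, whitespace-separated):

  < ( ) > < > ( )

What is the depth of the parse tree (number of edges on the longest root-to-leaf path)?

[S [Q < [S [Q ( )]] >] [S [Q < >] [S [Q ( )]]]]

4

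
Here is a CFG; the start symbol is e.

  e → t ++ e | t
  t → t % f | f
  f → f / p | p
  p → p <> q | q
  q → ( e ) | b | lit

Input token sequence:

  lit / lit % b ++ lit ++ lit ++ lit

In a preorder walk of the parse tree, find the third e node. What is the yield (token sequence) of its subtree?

[e [t [t [f [f [p [q lit]]] / [p [q lit]]]] % [f [p [q b]]]] ++ [e [t [f [p [q lit]]]] ++ [e [t [f [p [q lit]]]] ++ [e [t [f [p [q lit]]]]]]]]

lit ++ lit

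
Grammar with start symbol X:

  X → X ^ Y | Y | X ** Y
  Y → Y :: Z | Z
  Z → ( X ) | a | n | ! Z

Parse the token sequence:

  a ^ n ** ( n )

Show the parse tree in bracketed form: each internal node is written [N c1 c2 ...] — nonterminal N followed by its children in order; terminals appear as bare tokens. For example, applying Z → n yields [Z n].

X
X ** Y
X ^ Y ** Y
Y ^ Y ** Y
Z ^ Y ** Y
a ^ Y ** Y
a ^ Z ** Y
a ^ n ** Y
a ^ n ** Z
a ^ n ** ( X )
a ^ n ** ( Y )
a ^ n ** ( Z )
a ^ n ** ( n )

[X [X [X [Y [Z a]]] ^ [Y [Z n]]] ** [Y [Z ( [X [Y [Z n]]] )]]]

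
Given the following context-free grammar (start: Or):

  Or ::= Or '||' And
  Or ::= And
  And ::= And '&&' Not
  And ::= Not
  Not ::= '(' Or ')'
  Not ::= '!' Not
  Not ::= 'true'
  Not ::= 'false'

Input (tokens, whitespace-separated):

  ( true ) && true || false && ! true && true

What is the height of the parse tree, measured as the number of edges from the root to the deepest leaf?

8

[Or [Or [And [And [Not ( [Or [And [Not true]]] )]] && [Not true]]] || [And [And [And [Not false]] && [Not ! [Not true]]] && [Not true]]]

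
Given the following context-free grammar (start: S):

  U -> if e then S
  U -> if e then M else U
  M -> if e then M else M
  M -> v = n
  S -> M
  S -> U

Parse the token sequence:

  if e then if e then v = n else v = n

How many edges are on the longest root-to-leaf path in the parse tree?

[S [U if e then [S [M if e then [M v = n] else [M v = n]]]]]

5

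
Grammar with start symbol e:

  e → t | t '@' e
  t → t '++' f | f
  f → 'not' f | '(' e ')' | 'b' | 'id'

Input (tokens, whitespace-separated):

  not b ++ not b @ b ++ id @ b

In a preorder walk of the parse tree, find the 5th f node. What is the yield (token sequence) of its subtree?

b

[e [t [t [f not [f b]]] ++ [f not [f b]]] @ [e [t [t [f b]] ++ [f id]] @ [e [t [f b]]]]]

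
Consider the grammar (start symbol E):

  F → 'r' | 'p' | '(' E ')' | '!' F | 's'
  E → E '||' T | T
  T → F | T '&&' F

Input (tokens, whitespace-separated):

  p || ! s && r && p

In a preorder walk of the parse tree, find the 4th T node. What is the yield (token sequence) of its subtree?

[E [E [T [F p]]] || [T [T [T [F ! [F s]]] && [F r]] && [F p]]]

! s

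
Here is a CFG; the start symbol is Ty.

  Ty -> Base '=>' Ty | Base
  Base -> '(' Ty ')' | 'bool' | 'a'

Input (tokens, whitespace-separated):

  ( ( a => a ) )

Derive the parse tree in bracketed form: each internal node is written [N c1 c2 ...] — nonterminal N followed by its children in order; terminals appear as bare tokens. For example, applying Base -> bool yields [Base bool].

Ty
Base
( Ty )
( Base )
( ( Ty ) )
( ( Base => Ty ) )
( ( a => Ty ) )
( ( a => Base ) )
( ( a => a ) )

[Ty [Base ( [Ty [Base ( [Ty [Base a] => [Ty [Base a]]] )]] )]]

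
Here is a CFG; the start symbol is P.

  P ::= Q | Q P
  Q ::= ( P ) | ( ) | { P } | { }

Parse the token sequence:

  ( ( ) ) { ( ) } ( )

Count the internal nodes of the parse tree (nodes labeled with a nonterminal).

[P [Q ( [P [Q ( )]] )] [P [Q { [P [Q ( )]] }] [P [Q ( )]]]]

10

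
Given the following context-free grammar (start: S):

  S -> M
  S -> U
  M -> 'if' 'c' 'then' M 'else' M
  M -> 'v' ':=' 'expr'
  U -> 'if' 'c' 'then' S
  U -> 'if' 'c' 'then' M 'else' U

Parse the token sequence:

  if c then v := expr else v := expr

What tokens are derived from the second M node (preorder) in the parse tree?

v := expr

[S [M if c then [M v := expr] else [M v := expr]]]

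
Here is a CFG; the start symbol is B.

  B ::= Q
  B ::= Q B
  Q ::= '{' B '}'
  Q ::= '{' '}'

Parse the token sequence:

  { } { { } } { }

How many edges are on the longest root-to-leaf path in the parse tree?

5

[B [Q { }] [B [Q { [B [Q { }]] }] [B [Q { }]]]]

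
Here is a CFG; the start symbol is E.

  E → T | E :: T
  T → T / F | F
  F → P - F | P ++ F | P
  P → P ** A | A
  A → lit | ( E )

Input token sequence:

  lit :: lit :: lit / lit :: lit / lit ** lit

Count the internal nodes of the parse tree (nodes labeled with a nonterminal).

30

[E [E [E [E [T [F [P [A lit]]]]] :: [T [F [P [A lit]]]]] :: [T [T [F [P [A lit]]]] / [F [P [A lit]]]]] :: [T [T [F [P [A lit]]]] / [F [P [P [A lit]] ** [A lit]]]]]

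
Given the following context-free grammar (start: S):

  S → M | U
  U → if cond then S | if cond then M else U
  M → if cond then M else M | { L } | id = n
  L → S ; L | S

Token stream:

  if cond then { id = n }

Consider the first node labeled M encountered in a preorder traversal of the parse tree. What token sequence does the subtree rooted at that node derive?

{ id = n }

[S [U if cond then [S [M { [L [S [M id = n]]] }]]]]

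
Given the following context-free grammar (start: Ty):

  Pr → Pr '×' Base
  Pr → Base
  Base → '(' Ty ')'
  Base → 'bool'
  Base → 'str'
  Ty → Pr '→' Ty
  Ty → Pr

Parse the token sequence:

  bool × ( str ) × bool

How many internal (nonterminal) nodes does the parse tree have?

10

[Ty [Pr [Pr [Pr [Base bool]] × [Base ( [Ty [Pr [Base str]]] )]] × [Base bool]]]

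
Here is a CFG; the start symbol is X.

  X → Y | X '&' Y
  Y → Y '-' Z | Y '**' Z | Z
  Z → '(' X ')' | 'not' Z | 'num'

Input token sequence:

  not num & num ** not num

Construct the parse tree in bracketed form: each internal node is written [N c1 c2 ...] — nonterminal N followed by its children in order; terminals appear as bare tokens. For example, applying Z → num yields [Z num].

[X [X [Y [Z not [Z num]]]] & [Y [Y [Z num]] ** [Z not [Z num]]]]

X
X & Y
Y & Y
Z & Y
not Z & Y
not num & Y
not num & Y ** Z
not num & Z ** Z
not num & num ** Z
not num & num ** not Z
not num & num ** not num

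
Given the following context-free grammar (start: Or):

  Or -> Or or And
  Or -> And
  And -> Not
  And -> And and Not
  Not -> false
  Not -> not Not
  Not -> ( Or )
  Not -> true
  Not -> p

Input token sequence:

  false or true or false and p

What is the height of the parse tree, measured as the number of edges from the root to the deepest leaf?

5

[Or [Or [Or [And [Not false]]] or [And [Not true]]] or [And [And [Not false]] and [Not p]]]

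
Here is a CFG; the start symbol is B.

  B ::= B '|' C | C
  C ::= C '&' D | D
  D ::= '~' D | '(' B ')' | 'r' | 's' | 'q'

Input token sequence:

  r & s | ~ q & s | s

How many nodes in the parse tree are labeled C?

5

[B [B [B [C [C [D r]] & [D s]]] | [C [C [D ~ [D q]]] & [D s]]] | [C [D s]]]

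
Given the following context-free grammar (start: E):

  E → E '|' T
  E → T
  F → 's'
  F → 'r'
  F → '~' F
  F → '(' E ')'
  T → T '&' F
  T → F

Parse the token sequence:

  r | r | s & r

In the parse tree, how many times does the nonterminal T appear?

[E [E [E [T [F r]]] | [T [F r]]] | [T [T [F s]] & [F r]]]

4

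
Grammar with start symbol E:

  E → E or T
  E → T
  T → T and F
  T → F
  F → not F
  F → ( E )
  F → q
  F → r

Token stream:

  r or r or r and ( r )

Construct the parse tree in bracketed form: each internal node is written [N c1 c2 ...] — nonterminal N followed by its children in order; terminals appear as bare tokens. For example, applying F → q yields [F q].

[E [E [E [T [F r]]] or [T [F r]]] or [T [T [F r]] and [F ( [E [T [F r]]] )]]]

E
E or T
E or T or T
T or T or T
F or T or T
r or T or T
r or F or T
r or r or T
r or r or T and F
r or r or F and F
r or r or r and F
r or r or r and ( E )
r or r or r and ( T )
r or r or r and ( F )
r or r or r and ( r )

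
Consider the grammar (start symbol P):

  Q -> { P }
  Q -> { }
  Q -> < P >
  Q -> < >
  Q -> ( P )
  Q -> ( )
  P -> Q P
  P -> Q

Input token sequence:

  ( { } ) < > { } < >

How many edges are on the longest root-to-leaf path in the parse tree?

5

[P [Q ( [P [Q { }]] )] [P [Q < >] [P [Q { }] [P [Q < >]]]]]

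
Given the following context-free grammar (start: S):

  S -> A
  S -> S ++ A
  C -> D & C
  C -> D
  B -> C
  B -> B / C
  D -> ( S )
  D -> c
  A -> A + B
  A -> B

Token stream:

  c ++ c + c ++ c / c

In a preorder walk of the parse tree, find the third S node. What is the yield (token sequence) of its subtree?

[S [S [S [A [B [C [D c]]]]] ++ [A [A [B [C [D c]]]] + [B [C [D c]]]]] ++ [A [B [B [C [D c]]] / [C [D c]]]]]

c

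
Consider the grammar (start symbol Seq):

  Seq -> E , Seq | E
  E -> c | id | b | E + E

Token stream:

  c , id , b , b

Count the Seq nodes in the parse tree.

[Seq [E c] , [Seq [E id] , [Seq [E b] , [Seq [E b]]]]]

4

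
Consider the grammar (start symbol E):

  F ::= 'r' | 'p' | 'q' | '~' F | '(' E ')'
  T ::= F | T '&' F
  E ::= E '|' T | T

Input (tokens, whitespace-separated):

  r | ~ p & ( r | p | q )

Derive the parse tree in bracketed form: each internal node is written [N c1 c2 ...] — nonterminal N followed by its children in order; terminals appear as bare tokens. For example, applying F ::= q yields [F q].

E
E | T
T | T
F | T
r | T
r | T & F
r | F & F
r | ~ F & F
r | ~ p & F
r | ~ p & ( E )
r | ~ p & ( E | T )
r | ~ p & ( E | T | T )
r | ~ p & ( T | T | T )
r | ~ p & ( F | T | T )
r | ~ p & ( r | T | T )
r | ~ p & ( r | F | T )
r | ~ p & ( r | p | T )
r | ~ p & ( r | p | F )
r | ~ p & ( r | p | q )

[E [E [T [F r]]] | [T [T [F ~ [F p]]] & [F ( [E [E [E [T [F r]]] | [T [F p]]] | [T [F q]]] )]]]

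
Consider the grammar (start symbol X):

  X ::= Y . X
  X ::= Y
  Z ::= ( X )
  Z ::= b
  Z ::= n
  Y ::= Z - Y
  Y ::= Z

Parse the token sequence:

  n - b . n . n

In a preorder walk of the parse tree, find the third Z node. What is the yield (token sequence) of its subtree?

n

[X [Y [Z n] - [Y [Z b]]] . [X [Y [Z n]] . [X [Y [Z n]]]]]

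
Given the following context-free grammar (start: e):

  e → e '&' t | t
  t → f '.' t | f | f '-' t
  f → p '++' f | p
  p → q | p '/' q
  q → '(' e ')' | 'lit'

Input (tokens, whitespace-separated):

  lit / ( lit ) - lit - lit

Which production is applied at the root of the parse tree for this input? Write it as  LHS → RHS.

e → t

[e [t [f [p [p [q lit]] / [q ( [e [t [f [p [q lit]]]]] )]]] - [t [f [p [q lit]]] - [t [f [p [q lit]]]]]]]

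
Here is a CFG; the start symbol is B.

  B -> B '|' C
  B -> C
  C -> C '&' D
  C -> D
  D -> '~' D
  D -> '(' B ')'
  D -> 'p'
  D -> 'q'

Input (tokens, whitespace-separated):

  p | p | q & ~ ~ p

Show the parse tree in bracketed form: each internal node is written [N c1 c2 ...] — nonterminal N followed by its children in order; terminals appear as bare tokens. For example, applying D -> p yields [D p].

[B [B [B [C [D p]]] | [C [D p]]] | [C [C [D q]] & [D ~ [D ~ [D p]]]]]

B
B | C
B | C | C
C | C | C
D | C | C
p | C | C
p | D | C
p | p | C
p | p | C & D
p | p | D & D
p | p | q & D
p | p | q & ~ D
p | p | q & ~ ~ D
p | p | q & ~ ~ p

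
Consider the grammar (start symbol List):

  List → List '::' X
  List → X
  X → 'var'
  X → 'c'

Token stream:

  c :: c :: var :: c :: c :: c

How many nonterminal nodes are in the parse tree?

12

[List [List [List [List [List [List [X c]] :: [X c]] :: [X var]] :: [X c]] :: [X c]] :: [X c]]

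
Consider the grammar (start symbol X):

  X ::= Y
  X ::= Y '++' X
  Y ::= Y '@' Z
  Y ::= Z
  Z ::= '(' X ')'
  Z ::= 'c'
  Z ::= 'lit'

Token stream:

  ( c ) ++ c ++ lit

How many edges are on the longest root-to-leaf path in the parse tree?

[X [Y [Z ( [X [Y [Z c]]] )]] ++ [X [Y [Z c]] ++ [X [Y [Z lit]]]]]

6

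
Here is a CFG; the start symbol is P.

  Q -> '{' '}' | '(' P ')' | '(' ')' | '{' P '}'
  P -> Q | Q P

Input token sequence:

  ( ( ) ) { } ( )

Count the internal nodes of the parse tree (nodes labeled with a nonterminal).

8

[P [Q ( [P [Q ( )]] )] [P [Q { }] [P [Q ( )]]]]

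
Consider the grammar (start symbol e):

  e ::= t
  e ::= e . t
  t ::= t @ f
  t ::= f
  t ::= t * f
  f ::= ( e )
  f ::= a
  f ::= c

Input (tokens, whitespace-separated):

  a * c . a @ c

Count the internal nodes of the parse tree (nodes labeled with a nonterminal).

[e [e [t [t [f a]] * [f c]]] . [t [t [f a]] @ [f c]]]

10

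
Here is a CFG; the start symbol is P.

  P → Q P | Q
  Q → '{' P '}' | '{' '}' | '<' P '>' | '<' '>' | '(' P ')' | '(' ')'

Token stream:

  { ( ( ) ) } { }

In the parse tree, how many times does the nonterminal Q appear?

[P [Q { [P [Q ( [P [Q ( )]] )]] }] [P [Q { }]]]

4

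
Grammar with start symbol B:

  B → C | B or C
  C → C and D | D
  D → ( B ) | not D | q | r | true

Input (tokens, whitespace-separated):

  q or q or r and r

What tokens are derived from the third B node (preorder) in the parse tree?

[B [B [B [C [D q]]] or [C [D q]]] or [C [C [D r]] and [D r]]]

q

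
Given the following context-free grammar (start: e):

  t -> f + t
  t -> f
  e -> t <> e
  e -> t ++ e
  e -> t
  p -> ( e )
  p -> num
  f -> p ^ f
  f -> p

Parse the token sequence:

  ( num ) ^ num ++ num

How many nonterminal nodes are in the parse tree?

[e [t [f [p ( [e [t [f [p num]]]] )] ^ [f [p num]]]] ++ [e [t [f [p num]]]]]

14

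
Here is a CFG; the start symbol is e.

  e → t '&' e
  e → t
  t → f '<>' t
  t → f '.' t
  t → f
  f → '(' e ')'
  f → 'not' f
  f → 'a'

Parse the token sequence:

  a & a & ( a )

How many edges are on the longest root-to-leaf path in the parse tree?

8

[e [t [f a]] & [e [t [f a]] & [e [t [f ( [e [t [f a]]] )]]]]]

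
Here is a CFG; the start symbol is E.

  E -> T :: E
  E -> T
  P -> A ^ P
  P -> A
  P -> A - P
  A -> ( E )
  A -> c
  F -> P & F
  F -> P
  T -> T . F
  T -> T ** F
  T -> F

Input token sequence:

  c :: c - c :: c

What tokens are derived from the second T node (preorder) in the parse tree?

c - c

[E [T [F [P [A c]]]] :: [E [T [F [P [A c] - [P [A c]]]]] :: [E [T [F [P [A c]]]]]]]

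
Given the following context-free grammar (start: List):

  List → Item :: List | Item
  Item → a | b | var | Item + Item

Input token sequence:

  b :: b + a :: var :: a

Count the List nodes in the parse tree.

[List [Item b] :: [List [Item [Item b] + [Item a]] :: [List [Item var] :: [List [Item a]]]]]

4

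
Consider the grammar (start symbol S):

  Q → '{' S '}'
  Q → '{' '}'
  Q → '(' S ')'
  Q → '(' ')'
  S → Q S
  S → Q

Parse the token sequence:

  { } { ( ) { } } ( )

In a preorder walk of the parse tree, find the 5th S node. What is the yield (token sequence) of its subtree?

( )

[S [Q { }] [S [Q { [S [Q ( )] [S [Q { }]]] }] [S [Q ( )]]]]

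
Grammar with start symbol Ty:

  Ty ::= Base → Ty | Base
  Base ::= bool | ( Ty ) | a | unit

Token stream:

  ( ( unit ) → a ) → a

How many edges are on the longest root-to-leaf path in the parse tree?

[Ty [Base ( [Ty [Base ( [Ty [Base unit]] )] → [Ty [Base a]]] )] → [Ty [Base a]]]

6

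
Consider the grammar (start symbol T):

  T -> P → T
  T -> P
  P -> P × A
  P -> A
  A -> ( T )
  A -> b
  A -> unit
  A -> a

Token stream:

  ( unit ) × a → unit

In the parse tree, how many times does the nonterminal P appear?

[T [P [P [A ( [T [P [A unit]]] )]] × [A a]] → [T [P [A unit]]]]

4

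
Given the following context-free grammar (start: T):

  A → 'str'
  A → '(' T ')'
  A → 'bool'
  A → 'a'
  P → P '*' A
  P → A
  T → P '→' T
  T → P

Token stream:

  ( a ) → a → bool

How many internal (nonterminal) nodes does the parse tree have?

[T [P [A ( [T [P [A a]]] )]] → [T [P [A a]] → [T [P [A bool]]]]]

12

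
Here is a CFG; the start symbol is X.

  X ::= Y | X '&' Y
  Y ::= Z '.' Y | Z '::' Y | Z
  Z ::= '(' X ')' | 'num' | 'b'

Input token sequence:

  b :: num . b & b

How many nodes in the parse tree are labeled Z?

4

[X [X [Y [Z b] :: [Y [Z num] . [Y [Z b]]]]] & [Y [Z b]]]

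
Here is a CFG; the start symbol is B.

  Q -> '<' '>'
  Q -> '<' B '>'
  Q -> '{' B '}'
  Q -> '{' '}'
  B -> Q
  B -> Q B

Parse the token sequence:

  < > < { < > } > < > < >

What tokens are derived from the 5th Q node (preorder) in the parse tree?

< >

[B [Q < >] [B [Q < [B [Q { [B [Q < >]] }]] >] [B [Q < >] [B [Q < >]]]]]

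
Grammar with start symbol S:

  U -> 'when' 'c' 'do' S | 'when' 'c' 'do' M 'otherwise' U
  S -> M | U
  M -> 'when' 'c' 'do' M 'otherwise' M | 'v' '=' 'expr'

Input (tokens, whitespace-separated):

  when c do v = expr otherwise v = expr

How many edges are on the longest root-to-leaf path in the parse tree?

[S [M when c do [M v = expr] otherwise [M v = expr]]]

3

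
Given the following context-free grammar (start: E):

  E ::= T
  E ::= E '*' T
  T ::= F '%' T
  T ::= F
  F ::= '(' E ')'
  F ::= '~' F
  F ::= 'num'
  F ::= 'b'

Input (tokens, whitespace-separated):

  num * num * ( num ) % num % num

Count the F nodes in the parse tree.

6

[E [E [E [T [F num]]] * [T [F num]]] * [T [F ( [E [T [F num]]] )] % [T [F num] % [T [F num]]]]]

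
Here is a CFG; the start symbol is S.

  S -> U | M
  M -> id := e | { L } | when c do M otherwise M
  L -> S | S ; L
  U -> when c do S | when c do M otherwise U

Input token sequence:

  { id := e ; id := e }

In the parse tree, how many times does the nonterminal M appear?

3

[S [M { [L [S [M id := e]] ; [L [S [M id := e]]]] }]]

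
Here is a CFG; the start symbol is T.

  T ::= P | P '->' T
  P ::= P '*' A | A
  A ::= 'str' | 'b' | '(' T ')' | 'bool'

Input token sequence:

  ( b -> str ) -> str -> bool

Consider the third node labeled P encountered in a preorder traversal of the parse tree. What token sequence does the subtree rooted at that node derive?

str

[T [P [A ( [T [P [A b]] -> [T [P [A str]]]] )]] -> [T [P [A str]] -> [T [P [A bool]]]]]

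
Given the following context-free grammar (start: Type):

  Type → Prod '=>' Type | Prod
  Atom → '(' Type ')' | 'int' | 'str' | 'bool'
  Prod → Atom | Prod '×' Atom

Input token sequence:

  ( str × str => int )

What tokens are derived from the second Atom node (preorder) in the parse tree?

[Type [Prod [Atom ( [Type [Prod [Prod [Atom str]] × [Atom str]] => [Type [Prod [Atom int]]]] )]]]

str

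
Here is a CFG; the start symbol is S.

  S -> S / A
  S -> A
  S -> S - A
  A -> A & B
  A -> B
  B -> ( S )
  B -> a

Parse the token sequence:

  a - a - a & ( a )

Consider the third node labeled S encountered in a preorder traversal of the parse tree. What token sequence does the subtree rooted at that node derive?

a

[S [S [S [A [B a]]] - [A [B a]]] - [A [A [B a]] & [B ( [S [A [B a]]] )]]]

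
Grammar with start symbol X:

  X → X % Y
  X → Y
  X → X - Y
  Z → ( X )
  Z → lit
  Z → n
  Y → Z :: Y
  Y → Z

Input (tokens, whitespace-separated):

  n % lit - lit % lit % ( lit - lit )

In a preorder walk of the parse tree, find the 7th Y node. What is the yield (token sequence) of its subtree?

[X [X [X [X [X [Y [Z n]]] % [Y [Z lit]]] - [Y [Z lit]]] % [Y [Z lit]]] % [Y [Z ( [X [X [Y [Z lit]]] - [Y [Z lit]]] )]]]

lit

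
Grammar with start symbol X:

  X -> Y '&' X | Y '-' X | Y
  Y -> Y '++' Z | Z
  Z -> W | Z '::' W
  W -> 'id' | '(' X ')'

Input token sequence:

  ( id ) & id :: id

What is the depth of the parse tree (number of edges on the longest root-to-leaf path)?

[X [Y [Z [W ( [X [Y [Z [W id]]]] )]]] & [X [Y [Z [Z [W id]] :: [W id]]]]]

8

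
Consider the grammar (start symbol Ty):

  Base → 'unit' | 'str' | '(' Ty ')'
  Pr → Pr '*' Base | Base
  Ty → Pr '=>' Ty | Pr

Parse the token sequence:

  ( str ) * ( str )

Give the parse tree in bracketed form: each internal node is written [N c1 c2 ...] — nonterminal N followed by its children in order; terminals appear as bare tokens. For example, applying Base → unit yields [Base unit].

Ty
Pr
Pr * Base
Base * Base
( Ty ) * Base
( Pr ) * Base
( Base ) * Base
( str ) * Base
( str ) * ( Ty )
( str ) * ( Pr )
( str ) * ( Base )
( str ) * ( str )

[Ty [Pr [Pr [Base ( [Ty [Pr [Base str]]] )]] * [Base ( [Ty [Pr [Base str]]] )]]]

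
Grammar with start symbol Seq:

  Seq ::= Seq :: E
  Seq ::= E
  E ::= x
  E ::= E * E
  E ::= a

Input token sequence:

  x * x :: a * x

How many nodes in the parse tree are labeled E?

[Seq [Seq [E [E x] * [E x]]] :: [E [E a] * [E x]]]

6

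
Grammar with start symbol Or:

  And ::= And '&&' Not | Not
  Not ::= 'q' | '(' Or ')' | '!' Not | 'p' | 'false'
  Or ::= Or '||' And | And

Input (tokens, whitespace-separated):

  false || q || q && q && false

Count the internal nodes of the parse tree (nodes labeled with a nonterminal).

[Or [Or [Or [And [Not false]]] || [And [Not q]]] || [And [And [And [Not q]] && [Not q]] && [Not false]]]

13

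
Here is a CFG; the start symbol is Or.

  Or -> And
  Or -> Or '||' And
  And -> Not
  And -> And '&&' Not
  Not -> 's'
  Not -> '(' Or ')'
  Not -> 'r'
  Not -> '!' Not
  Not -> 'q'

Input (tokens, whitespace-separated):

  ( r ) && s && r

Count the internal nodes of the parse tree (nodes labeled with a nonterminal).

[Or [And [And [And [Not ( [Or [And [Not r]]] )]] && [Not s]] && [Not r]]]

10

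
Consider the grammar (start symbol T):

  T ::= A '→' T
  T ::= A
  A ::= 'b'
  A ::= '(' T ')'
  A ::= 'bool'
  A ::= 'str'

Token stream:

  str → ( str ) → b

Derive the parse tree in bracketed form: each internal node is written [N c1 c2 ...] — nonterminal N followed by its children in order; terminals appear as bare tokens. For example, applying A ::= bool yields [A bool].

[T [A str] → [T [A ( [T [A str]] )] → [T [A b]]]]

T
A → T
str → T
str → A → T
str → ( T ) → T
str → ( A ) → T
str → ( str ) → T
str → ( str ) → A
str → ( str ) → b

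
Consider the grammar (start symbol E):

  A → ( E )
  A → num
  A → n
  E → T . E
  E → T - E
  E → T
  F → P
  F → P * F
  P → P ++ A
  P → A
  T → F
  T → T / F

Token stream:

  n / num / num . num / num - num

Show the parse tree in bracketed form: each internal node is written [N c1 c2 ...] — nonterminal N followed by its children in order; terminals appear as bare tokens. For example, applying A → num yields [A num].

[E [T [T [T [F [P [A n]]]] / [F [P [A num]]]] / [F [P [A num]]]] . [E [T [T [F [P [A num]]]] / [F [P [A num]]]] - [E [T [F [P [A num]]]]]]]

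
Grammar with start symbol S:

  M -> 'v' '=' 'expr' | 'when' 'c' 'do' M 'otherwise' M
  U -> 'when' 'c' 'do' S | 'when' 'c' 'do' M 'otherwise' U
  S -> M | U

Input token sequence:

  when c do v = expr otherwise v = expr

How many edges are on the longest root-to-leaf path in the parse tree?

3

[S [M when c do [M v = expr] otherwise [M v = expr]]]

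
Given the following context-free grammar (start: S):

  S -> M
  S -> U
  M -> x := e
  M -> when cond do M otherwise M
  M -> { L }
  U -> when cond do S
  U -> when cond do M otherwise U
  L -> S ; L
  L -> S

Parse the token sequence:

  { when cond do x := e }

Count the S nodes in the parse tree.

3

[S [M { [L [S [U when cond do [S [M x := e]]]]] }]]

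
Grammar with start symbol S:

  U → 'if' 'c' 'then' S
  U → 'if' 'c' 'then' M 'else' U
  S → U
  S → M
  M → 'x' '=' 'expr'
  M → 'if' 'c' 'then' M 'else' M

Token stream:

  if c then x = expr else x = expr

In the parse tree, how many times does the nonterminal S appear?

1

[S [M if c then [M x = expr] else [M x = expr]]]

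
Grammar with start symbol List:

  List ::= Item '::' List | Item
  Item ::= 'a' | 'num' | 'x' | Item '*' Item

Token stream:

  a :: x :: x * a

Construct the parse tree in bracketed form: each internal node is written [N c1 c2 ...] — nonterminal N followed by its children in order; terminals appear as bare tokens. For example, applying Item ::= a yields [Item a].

List
Item :: List
a :: List
a :: Item :: List
a :: x :: List
a :: x :: Item
a :: x :: Item * Item
a :: x :: x * Item
a :: x :: x * a

[List [Item a] :: [List [Item x] :: [List [Item [Item x] * [Item a]]]]]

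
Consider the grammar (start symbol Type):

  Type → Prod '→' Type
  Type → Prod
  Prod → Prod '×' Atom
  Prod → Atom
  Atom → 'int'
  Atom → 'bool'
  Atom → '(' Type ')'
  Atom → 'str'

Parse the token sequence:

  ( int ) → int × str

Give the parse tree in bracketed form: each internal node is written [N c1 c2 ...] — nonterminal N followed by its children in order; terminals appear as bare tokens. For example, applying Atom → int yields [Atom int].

Type
Prod → Type
Atom → Type
( Type ) → Type
( Prod ) → Type
( Atom ) → Type
( int ) → Type
( int ) → Prod
( int ) → Prod × Atom
( int ) → Atom × Atom
( int ) → int × Atom
( int ) → int × str

[Type [Prod [Atom ( [Type [Prod [Atom int]]] )]] → [Type [Prod [Prod [Atom int]] × [Atom str]]]]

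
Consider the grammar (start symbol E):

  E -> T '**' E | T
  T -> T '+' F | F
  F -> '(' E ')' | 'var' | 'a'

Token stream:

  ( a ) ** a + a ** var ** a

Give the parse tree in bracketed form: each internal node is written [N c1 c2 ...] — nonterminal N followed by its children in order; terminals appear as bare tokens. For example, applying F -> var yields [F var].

[E [T [F ( [E [T [F a]]] )]] ** [E [T [T [F a]] + [F a]] ** [E [T [F var]] ** [E [T [F a]]]]]]

E
T ** E
F ** E
( E ) ** E
( T ) ** E
( F ) ** E
( a ) ** E
( a ) ** T ** E
( a ) ** T + F ** E
( a ) ** F + F ** E
( a ) ** a + F ** E
( a ) ** a + a ** E
( a ) ** a + a ** T ** E
( a ) ** a + a ** F ** E
( a ) ** a + a ** var ** E
( a ) ** a + a ** var ** T
( a ) ** a + a ** var ** F
( a ) ** a + a ** var ** a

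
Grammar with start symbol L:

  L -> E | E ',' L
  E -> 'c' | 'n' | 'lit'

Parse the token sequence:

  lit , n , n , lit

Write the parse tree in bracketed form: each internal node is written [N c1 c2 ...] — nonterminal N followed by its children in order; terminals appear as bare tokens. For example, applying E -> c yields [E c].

L
E , L
lit , L
lit , E , L
lit , n , L
lit , n , E , L
lit , n , n , L
lit , n , n , E
lit , n , n , lit

[L [E lit] , [L [E n] , [L [E n] , [L [E lit]]]]]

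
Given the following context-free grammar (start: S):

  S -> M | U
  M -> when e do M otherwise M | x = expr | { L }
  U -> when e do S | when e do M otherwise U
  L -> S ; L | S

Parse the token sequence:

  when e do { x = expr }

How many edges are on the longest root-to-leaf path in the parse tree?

[S [U when e do [S [M { [L [S [M x = expr]]] }]]]]

7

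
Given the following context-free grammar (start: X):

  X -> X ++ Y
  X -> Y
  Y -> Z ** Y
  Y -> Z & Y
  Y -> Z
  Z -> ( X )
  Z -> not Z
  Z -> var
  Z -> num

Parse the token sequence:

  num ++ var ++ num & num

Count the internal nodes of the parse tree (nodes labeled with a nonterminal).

11

[X [X [X [Y [Z num]]] ++ [Y [Z var]]] ++ [Y [Z num] & [Y [Z num]]]]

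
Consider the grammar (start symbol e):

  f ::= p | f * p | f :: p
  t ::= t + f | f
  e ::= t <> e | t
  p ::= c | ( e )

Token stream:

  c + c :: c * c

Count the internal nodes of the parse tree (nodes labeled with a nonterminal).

11

[e [t [t [f [p c]]] + [f [f [f [p c]] :: [p c]] * [p c]]]]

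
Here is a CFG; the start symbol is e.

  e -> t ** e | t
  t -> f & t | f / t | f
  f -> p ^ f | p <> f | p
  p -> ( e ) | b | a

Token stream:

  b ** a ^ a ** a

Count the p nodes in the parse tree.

4

[e [t [f [p b]]] ** [e [t [f [p a] ^ [f [p a]]]] ** [e [t [f [p a]]]]]]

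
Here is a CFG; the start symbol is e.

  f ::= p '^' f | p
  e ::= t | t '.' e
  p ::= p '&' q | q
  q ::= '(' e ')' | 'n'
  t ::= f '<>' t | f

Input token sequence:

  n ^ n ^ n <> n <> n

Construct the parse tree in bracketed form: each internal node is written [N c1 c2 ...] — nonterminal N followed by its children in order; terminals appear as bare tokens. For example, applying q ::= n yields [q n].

e
t
f <> t
p ^ f <> t
q ^ f <> t
n ^ f <> t
n ^ p ^ f <> t
n ^ q ^ f <> t
n ^ n ^ f <> t
n ^ n ^ p <> t
n ^ n ^ q <> t
n ^ n ^ n <> t
n ^ n ^ n <> f <> t
n ^ n ^ n <> p <> t
n ^ n ^ n <> q <> t
n ^ n ^ n <> n <> t
n ^ n ^ n <> n <> f
n ^ n ^ n <> n <> p
n ^ n ^ n <> n <> q
n ^ n ^ n <> n <> n

[e [t [f [p [q n]] ^ [f [p [q n]] ^ [f [p [q n]]]]] <> [t [f [p [q n]]] <> [t [f [p [q n]]]]]]]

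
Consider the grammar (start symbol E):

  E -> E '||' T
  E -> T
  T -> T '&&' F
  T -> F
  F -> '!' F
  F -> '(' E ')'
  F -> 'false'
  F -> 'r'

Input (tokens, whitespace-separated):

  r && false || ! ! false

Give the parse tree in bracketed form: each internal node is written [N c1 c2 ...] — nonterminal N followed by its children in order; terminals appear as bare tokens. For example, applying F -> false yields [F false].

E
E || T
T || T
T && F || T
F && F || T
r && F || T
r && false || T
r && false || F
r && false || ! F
r && false || ! ! F
r && false || ! ! false

[E [E [T [T [F r]] && [F false]]] || [T [F ! [F ! [F false]]]]]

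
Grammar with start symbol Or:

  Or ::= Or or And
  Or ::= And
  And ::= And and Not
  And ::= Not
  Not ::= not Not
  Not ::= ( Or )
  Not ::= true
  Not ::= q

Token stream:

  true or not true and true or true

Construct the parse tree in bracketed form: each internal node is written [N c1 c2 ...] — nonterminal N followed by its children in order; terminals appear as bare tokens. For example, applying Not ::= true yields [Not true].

Or
Or or And
Or or And or And
And or And or And
Not or And or And
true or And or And
true or And and Not or And
true or Not and Not or And
true or not Not and Not or And
true or not true and Not or And
true or not true and true or And
true or not true and true or Not
true or not true and true or true

[Or [Or [Or [And [Not true]]] or [And [And [Not not [Not true]]] and [Not true]]] or [And [Not true]]]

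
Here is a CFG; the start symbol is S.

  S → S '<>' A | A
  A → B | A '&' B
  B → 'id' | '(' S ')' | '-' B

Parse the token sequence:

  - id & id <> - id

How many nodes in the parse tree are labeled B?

[S [S [A [A [B - [B id]]] & [B id]]] <> [A [B - [B id]]]]

5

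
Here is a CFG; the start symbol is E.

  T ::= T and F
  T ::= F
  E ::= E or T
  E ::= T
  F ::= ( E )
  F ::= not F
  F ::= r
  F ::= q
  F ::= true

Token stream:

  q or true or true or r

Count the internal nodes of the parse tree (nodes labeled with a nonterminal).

12

[E [E [E [E [T [F q]]] or [T [F true]]] or [T [F true]]] or [T [F r]]]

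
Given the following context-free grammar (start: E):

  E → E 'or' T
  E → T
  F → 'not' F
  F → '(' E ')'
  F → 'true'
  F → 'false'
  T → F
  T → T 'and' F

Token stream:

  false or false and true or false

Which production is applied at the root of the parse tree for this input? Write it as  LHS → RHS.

[E [E [E [T [F false]]] or [T [T [F false]] and [F true]]] or [T [F false]]]

E → E 'or' T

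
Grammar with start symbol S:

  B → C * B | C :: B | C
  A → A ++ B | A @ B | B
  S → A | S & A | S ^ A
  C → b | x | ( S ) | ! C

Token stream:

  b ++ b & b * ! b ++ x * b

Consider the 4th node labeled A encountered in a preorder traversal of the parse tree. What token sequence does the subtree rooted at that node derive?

[S [S [A [A [B [C b]]] ++ [B [C b]]]] & [A [A [B [C b] * [B [C ! [C b]]]]] ++ [B [C x] * [B [C b]]]]]

b * ! b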